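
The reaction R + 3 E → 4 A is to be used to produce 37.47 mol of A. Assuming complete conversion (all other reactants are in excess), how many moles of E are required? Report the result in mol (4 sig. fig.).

n(A) = 37.47 mol
n(E) = (3/4) × 37.47 = 28.10 mol

28.10 mol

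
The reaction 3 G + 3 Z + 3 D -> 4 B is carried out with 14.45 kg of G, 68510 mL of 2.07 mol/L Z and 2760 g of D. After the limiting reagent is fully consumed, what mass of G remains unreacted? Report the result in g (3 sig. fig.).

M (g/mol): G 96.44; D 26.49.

n(G) = 14.45×1000 / 96.44 = 149.8 mol
n(Z) = 2.07 × 68510/1000 = 141.8 mol
n(D) = 2760 / 26.49 = 104.2 mol
n/ν → G: 49.93, Z: 47.27, D: 34.73; D is limiting.
G consumed = (3/3) × 104.2 = 104.2 mol
G remaining = 149.8 − 104.2 = 45.60 mol
mass = 45.60 × 96.44 = 4398 g

4400 g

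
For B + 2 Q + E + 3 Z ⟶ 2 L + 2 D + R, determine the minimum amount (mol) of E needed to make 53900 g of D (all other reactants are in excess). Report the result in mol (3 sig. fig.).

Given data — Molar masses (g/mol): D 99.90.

270 mol

n(D) = 53900 / 99.90 = 539.5 mol
n(E) = (1/2) × 539.5 = 269.8 mol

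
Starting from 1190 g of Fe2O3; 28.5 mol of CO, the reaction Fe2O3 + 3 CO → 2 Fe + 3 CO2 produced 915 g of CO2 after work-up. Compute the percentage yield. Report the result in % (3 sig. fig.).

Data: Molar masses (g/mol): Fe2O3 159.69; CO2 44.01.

93.0 %

n(Fe2O3) = 1190 / 159.69 = 7.452 mol
n(CO) = 28.50 mol
n/ν for Fe2O3 = 7.452/1 = 7.452
n/ν for CO = 28.50/3 = 9.500
Smallest n/ν is Fe2O3 → limiting reagent.
theoretical n(CO2) = (3/1) × 7.452 = 22.36 mol → 984.1 g
% yield = 915 / 984.1 × 100 = 92.98 %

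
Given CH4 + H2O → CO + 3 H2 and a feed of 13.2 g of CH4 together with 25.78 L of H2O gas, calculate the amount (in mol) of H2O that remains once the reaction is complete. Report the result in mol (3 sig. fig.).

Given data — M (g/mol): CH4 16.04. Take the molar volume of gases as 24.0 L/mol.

0.251 mol

n(CH4) = 13.20 / 16.04 = 0.8229 mol
n(H2O) = 25.78 / 24.0 = 1.074 mol
n/ν → CH4: 0.8229, H2O: 1.074; CH4 is limiting.
H2O consumed = (1/1) × 0.8229 = 0.8229 mol
H2O remaining = 1.074 − 0.8229 = 0.2511 mol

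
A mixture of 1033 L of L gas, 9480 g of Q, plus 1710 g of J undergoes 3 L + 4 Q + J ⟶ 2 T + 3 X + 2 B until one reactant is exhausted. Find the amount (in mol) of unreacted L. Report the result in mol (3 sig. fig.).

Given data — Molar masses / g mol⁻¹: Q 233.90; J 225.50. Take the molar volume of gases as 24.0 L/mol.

20.3 mol

n(L) = 1033 / 24.0 = 43.04 mol
n(Q) = 9480 / 233.90 = 40.53 mol
n(J) = 1710 / 225.50 = 7.583 mol
n/ν → L: 14.35, Q: 10.13, J: 7.583; J is limiting.
L consumed = (3/1) × 7.583 = 22.75 mol
L remaining = 43.04 − 22.75 = 20.29 mol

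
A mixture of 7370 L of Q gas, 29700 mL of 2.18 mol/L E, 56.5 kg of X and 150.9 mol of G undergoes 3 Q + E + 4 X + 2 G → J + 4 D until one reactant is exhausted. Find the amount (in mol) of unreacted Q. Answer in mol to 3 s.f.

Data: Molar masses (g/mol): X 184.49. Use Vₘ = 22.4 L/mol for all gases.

135 mol

n(Q) = 7370 / 22.4 = 329.0 mol
n(E) = 2.18 × 29700/1000 = 64.75 mol
n(X) = 56.50×1000 / 184.49 = 306.2 mol
n(G) = 150.9 mol
n/ν for Q = 329.0/3 = 109.7
n/ν for E = 64.75/1 = 64.75
n/ν for X = 306.2/4 = 76.55
n/ν for G = 150.9/2 = 75.45
Smallest n/ν is E → limiting reagent.
Q consumed = (3/1) × 64.75 = 194.3 mol
Q remaining = 329.0 − 194.3 = 134.7 mol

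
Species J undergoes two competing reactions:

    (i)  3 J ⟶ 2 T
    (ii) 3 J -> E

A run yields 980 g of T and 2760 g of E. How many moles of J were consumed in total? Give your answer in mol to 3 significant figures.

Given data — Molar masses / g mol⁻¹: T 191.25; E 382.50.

29.3 mol

n(T) = 980 / 191.25 = 5.124 mol
n(E) = 2760 / 382.50 = 7.216 mol
n(J) via (i) = (3/2)×5.124 = 7.686 mol
n(J) via (ii) = (3/1)×7.216 = 21.65 mol
total n(J) = 7.686 + 21.65 = 29.34 mol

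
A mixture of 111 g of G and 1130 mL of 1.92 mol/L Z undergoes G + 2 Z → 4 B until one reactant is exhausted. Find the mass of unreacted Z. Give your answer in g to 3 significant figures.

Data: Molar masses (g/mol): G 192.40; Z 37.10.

37.7 g

n(G) = 111.0 / 192.40 = 0.5769 mol
n(Z) = 1.92 × 1130/1000 = 2.170 mol
n/ν for G = 0.5769/1 = 0.5769
n/ν for Z = 2.170/2 = 1.085
Smallest n/ν is G → limiting reagent.
Z consumed = (2/1) × 0.5769 = 1.154 mol
Z remaining = 2.170 − 1.154 = 1.016 mol
mass = 1.016 × 37.10 = 37.69 g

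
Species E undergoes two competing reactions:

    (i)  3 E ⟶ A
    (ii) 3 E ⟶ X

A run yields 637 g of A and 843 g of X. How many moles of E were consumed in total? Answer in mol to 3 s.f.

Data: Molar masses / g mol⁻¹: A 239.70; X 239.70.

18.5 mol

n(A) = 637 / 239.70 = 2.657 mol
n(X) = 843 / 239.70 = 3.517 mol
n(E) via (i) = (3/1)×2.657 = 7.971 mol
n(E) via (ii) = (3/1)×3.517 = 10.55 mol
total n(E) = 7.971 + 10.55 = 18.52 mol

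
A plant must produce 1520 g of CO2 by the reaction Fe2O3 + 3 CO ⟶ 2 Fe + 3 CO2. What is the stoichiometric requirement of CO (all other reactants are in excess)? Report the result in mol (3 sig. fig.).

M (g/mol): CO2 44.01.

n(CO2) = 1520 / 44.01 = 34.54 mol
n(CO) = (3/3) × 34.54 = 34.54 mol

34.5 mol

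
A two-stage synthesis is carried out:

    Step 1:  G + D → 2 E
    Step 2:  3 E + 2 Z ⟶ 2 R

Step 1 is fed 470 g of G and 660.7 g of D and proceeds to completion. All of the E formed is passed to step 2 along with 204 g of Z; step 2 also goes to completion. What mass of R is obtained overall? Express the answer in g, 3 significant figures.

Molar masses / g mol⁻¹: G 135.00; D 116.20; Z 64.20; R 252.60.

Step 1:
n(G) = 470.0 / 135.00 = 3.481 mol
n(D) = 660.7 / 116.20 = 5.686 mol
n/ν for G = 3.481/1 = 3.481
n/ν for D = 5.686/1 = 5.686
Smallest n/ν is G → limiting reagent.
n(E) produced = (2/1) × 3.481 = 6.962 mol
Step 2:
n(E) available = 6.962 mol
n(Z) = 204.0 / 64.20 = 3.178 mol
n/ν for E = 6.962/3 = 2.321
n/ν for Z = 3.178/2 = 1.589
Smallest n/ν is Z → limiting reagent.
n(R) = (2/2) × 3.178 = 3.178 mol
mass = 3.178 × 252.60 = 802.8 g

803 g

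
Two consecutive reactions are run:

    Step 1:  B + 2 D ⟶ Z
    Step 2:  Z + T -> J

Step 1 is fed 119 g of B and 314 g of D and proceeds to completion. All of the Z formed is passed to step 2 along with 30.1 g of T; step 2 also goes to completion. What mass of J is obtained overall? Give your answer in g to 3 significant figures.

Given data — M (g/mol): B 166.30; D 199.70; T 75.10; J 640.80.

Step 1:
n(B) = 119.0 / 166.30 = 0.7156 mol
n(D) = 314.0 / 199.70 = 1.572 mol
n/ν → B: 0.7156, D: 0.7860; B is limiting.
n(Z) produced = (1/1) × 0.7156 = 0.7156 mol
Step 2:
n(Z) available = 0.7156 mol
n(T) = 30.10 / 75.10 = 0.4008 mol
n/ν → Z: 0.7156, T: 0.4008; T is limiting.
n(J) = (1/1) × 0.4008 = 0.4008 mol
mass = 0.4008 × 640.80 = 256.8 g

257 g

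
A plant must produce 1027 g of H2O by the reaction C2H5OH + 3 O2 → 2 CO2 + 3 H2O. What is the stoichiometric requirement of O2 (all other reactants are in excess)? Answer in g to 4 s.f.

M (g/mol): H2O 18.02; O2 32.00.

n(H2O) = 1027 / 18.02 = 56.99 mol
n(O2) = (3/3) × 56.99 = 56.99 mol
mass = 56.99 × 32.00 = 1824 g

1824 g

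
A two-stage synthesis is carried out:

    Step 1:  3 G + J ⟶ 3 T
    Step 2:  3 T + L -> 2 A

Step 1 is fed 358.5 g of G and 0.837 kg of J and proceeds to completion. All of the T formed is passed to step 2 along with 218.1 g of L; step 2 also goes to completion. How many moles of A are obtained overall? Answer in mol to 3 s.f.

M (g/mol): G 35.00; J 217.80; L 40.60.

Step 1:
n(G) = 358.5 / 35.00 = 10.24 mol
n(J) = 0.8370×1000 / 217.80 = 3.843 mol
n/ν for G = 10.24/3 = 3.413
n/ν for J = 3.843/1 = 3.843
Smallest n/ν is G → limiting reagent.
n(T) produced = (3/3) × 10.24 = 10.24 mol
Step 2:
n(T) available = 10.24 mol
n(L) = 218.1 / 40.60 = 5.372 mol
n/ν for T = 10.24/3 = 3.413
n/ν for L = 5.372/1 = 5.372
Smallest n/ν is T → limiting reagent.
n(A) = (2/3) × 10.24 = 6.827 mol

6.83 mol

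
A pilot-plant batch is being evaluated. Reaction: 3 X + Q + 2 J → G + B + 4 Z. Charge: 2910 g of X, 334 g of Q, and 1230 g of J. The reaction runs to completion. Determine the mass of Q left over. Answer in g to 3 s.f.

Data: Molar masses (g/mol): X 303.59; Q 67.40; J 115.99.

119 g

n(X) = 2910 / 303.59 = 9.585 mol
n(Q) = 334.0 / 67.40 = 4.955 mol
n(J) = 1230 / 115.99 = 10.60 mol
n/ν for X = 9.585/3 = 3.195
n/ν for Q = 4.955/1 = 4.955
n/ν for J = 10.60/2 = 5.300
Smallest n/ν is X → limiting reagent.
Q consumed = (1/3) × 9.585 = 3.195 mol
Q remaining = 4.955 − 3.195 = 1.760 mol
mass = 1.760 × 67.40 = 118.6 g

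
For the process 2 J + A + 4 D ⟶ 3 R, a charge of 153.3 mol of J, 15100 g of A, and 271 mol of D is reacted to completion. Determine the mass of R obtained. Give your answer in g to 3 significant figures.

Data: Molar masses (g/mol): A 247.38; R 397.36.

72800 g

n(J) = 153.3 mol
n(A) = 15100 / 247.38 = 61.04 mol
n(D) = 271.0 mol
n/ν for J = 153.3/2 = 76.65
n/ν for A = 61.04/1 = 61.04
n/ν for D = 271.0/4 = 67.75
Smallest n/ν is A → limiting reagent.
n(R) = (3/1) × 61.04 = 183.1 mol
mass = 183.1 × 397.36 = 72760 g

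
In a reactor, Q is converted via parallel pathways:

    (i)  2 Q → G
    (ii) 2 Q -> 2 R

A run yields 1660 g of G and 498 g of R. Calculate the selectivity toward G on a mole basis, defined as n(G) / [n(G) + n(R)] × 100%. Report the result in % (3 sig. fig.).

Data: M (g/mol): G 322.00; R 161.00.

n(G) = 1660 / 322.00 = 5.155 mol
n(R) = 498 / 161.00 = 3.093 mol
selectivity = 5.155/(5.155+3.093) × 100 = 62.50 %

62.5 %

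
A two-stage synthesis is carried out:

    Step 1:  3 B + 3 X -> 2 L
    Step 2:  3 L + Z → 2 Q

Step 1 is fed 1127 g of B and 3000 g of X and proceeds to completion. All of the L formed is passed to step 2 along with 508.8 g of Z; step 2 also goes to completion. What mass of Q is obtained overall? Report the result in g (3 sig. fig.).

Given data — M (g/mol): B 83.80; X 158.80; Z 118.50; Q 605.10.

Step 1:
n(B) = 1127 / 83.80 = 13.45 mol
n(X) = 3000 / 158.80 = 18.89 mol
n/ν for B = 13.45/3 = 4.483
n/ν for X = 18.89/3 = 6.297
Smallest n/ν is B → limiting reagent.
n(L) produced = (2/3) × 13.45 = 8.967 mol
Step 2:
n(L) available = 8.967 mol
n(Z) = 508.8 / 118.50 = 4.294 mol
n/ν for L = 8.967/3 = 2.989
n/ν for Z = 4.294/1 = 4.294
Smallest n/ν is L → limiting reagent.
n(Q) = (2/3) × 8.967 = 5.978 mol
mass = 5.978 × 605.10 = 3617 g

3620 g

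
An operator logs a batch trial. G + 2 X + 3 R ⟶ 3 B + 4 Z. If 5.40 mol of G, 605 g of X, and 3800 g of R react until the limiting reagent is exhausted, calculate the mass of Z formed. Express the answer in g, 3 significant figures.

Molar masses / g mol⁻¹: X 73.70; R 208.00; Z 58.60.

962 g

n(G) = 5.400 mol
n(X) = 605.0 / 73.70 = 8.209 mol
n(R) = 3800 / 208.00 = 18.27 mol
n/ν for G = 5.400/1 = 5.400
n/ν for X = 8.209/2 = 4.105
n/ν for R = 18.27/3 = 6.090
Smallest n/ν is X → limiting reagent.
n(Z) = (4/2) × 8.209 = 16.42 mol
mass = 16.42 × 58.60 = 962.2 g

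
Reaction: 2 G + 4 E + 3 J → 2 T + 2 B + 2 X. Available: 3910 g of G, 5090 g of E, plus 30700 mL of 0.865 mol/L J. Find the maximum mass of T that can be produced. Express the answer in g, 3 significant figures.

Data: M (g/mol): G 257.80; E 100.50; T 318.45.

4830 g

n(G) = 3910 / 257.80 = 15.17 mol
n(E) = 5090 / 100.50 = 50.65 mol
n(J) = 0.865 × 30700/1000 = 26.56 mol
n/ν → G: 7.585, E: 12.66, J: 8.853; G is limiting.
n(T) = (2/2) × 15.17 = 15.17 mol
mass = 15.17 × 318.45 = 4831 g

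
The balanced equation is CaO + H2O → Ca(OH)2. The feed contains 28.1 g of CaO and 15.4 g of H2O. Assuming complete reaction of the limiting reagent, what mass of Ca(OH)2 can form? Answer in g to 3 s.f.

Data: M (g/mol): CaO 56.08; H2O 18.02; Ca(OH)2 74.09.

37.1 g

n(CaO) = 28.10 / 56.08 = 0.5011 mol
n(H2O) = 15.40 / 18.02 = 0.8546 mol
n/ν → CaO: 0.5011, H2O: 0.8546; CaO is limiting.
n(Ca(OH)2) = (1/1) × 0.5011 = 0.5011 mol
mass = 0.5011 × 74.09 = 37.13 g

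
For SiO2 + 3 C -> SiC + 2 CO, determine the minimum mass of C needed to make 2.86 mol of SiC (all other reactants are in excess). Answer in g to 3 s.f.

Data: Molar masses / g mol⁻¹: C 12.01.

n(SiC) = 2.860 mol
n(C) = (3/1) × 2.860 = 8.580 mol
mass = 8.580 × 12.01 = 103.0 g

103 g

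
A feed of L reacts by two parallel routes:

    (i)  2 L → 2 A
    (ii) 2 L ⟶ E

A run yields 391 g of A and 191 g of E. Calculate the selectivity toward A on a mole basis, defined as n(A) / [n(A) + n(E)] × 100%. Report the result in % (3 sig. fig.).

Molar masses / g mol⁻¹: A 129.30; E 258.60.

80.4 %

n(A) = 391 / 129.30 = 3.024 mol
n(E) = 191 / 258.60 = 0.7386 mol
selectivity = 3.024/(3.024+0.7386) × 100 = 80.37 %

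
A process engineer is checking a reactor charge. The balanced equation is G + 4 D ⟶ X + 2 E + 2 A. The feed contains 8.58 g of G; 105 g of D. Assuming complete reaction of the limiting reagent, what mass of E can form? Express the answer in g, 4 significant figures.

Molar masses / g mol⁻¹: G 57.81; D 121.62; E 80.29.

n(G) = 8.580 / 57.81 = 0.1484 mol
n(D) = 105.0 / 121.62 = 0.8633 mol
n/ν for G = 0.1484/1 = 0.1484
n/ν for D = 0.8633/4 = 0.2158
Smallest n/ν is G → limiting reagent.
n(E) = (2/1) × 0.1484 = 0.2968 mol
mass = 0.2968 × 80.29 = 23.83 g

23.83 g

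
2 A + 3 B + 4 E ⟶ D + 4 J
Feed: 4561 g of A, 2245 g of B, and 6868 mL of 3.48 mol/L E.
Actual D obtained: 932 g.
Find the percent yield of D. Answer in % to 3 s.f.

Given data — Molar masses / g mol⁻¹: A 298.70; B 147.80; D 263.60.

69.8 %

n(A) = 4561 / 298.70 = 15.27 mol
n(B) = 2245 / 147.80 = 15.19 mol
n(E) = 3.48 × 6868/1000 = 23.90 mol
n/ν for A = 15.27/2 = 7.635
n/ν for B = 15.19/3 = 5.063
n/ν for E = 23.90/4 = 5.975
Smallest n/ν is B → limiting reagent.
theoretical n(D) = (1/3) × 15.19 = 5.063 mol → 1335 g
% yield = 932 / 1335 × 100 = 69.81 %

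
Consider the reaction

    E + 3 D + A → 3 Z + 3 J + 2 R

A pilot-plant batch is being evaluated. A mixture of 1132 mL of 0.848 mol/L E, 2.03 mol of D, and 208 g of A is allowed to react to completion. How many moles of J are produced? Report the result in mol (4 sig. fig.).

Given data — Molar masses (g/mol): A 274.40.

n(E) = 0.848 × 1132/1000 = 0.9599 mol
n(D) = 2.030 mol
n(A) = 208.0 / 274.40 = 0.7580 mol
n/ν for E = 0.9599/1 = 0.9599
n/ν for D = 2.030/3 = 0.6767
n/ν for A = 0.7580/1 = 0.7580
Smallest n/ν is D → limiting reagent.
n(J) = (3/3) × 2.030 = 2.030 mol

2.030 mol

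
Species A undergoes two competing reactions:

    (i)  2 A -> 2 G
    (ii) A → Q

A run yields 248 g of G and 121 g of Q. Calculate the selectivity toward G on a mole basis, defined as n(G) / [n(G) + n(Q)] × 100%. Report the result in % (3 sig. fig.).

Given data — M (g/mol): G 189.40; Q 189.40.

n(G) = 248 / 189.40 = 1.309 mol
n(Q) = 121 / 189.40 = 0.6389 mol
selectivity = 1.309/(1.309+0.6389) × 100 = 67.20 %

67.2 %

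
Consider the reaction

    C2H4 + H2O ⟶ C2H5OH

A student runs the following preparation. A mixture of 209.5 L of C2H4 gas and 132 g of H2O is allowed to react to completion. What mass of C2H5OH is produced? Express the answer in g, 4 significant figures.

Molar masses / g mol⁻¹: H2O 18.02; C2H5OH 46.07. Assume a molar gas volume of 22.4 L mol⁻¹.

337.5 g

n(C2H4) = 209.5 / 22.4 = 9.353 mol
n(H2O) = 132.0 / 18.02 = 7.325 mol
n/ν → C2H4: 9.353, H2O: 7.325; H2O is limiting.
n(C2H5OH) = (1/1) × 7.325 = 7.325 mol
mass = 7.325 × 46.07 = 337.5 g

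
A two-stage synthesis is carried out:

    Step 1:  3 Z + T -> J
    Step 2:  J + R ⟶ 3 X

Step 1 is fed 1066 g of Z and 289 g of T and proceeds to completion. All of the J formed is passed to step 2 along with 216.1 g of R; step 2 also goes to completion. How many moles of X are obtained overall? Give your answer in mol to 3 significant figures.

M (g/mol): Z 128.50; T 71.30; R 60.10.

8.30 mol

Step 1:
n(Z) = 1066 / 128.50 = 8.296 mol
n(T) = 289.0 / 71.30 = 4.053 mol
n/ν for Z = 8.296/3 = 2.765
n/ν for T = 4.053/1 = 4.053
Smallest n/ν is Z → limiting reagent.
n(J) produced = (1/3) × 8.296 = 2.765 mol
Step 2:
n(J) available = 2.765 mol
n(R) = 216.1 / 60.10 = 3.596 mol
n/ν for J = 2.765/1 = 2.765
n/ν for R = 3.596/1 = 3.596
Smallest n/ν is J → limiting reagent.
n(X) = (3/1) × 2.765 = 8.295 mol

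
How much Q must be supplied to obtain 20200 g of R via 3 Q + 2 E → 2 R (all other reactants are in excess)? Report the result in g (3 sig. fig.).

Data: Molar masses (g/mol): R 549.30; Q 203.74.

n(R) = 20200 / 549.30 = 36.77 mol
n(Q) = (3/2) × 36.77 = 55.16 mol
mass = 55.16 × 203.74 = 11240 g

11200 g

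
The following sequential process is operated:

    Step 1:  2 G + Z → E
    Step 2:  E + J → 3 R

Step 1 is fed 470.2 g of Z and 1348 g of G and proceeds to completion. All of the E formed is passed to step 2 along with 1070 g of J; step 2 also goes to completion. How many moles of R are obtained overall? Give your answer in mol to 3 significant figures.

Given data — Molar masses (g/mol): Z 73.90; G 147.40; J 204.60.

13.7 mol

Step 1:
n(Z) = 470.2 / 73.90 = 6.363 mol
n(G) = 1348 / 147.40 = 9.145 mol
n/ν for Z = 6.363/1 = 6.363
n/ν for G = 9.145/2 = 4.573
Smallest n/ν is G → limiting reagent.
n(E) produced = (1/2) × 9.145 = 4.573 mol
Step 2:
n(E) available = 4.573 mol
n(J) = 1070 / 204.60 = 5.230 mol
n/ν for E = 4.573/1 = 4.573
n/ν for J = 5.230/1 = 5.230
Smallest n/ν is E → limiting reagent.
n(R) = (3/1) × 4.573 = 13.72 mol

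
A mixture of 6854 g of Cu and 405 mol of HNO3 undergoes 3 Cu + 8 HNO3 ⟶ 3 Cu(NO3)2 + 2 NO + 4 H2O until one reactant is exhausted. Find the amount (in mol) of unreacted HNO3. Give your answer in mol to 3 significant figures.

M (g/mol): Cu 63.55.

n(Cu) = 6854 / 63.55 = 107.9 mol
n(HNO3) = 405.0 mol
n/ν for Cu = 107.9/3 = 35.97
n/ν for HNO3 = 405.0/8 = 50.63
Smallest n/ν is Cu → limiting reagent.
HNO3 consumed = (8/3) × 107.9 = 287.7 mol
HNO3 remaining = 405.0 − 287.7 = 117.3 mol

117 mol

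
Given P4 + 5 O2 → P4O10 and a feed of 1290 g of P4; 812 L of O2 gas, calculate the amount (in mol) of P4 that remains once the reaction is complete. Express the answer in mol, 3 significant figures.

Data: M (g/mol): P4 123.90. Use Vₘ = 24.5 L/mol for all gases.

n(P4) = 1290 / 123.90 = 10.41 mol
n(O2) = 812.0 / 24.5 = 33.14 mol
n/ν for P4 = 10.41/1 = 10.41
n/ν for O2 = 33.14/5 = 6.628
Smallest n/ν is O2 → limiting reagent.
P4 consumed = (1/5) × 33.14 = 6.628 mol
P4 remaining = 10.41 − 6.628 = 3.782 mol

3.78 mol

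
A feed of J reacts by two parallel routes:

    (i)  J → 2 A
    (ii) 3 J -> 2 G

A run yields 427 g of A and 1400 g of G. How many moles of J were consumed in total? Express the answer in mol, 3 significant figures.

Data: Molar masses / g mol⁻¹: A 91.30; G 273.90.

n(A) = 427 / 91.30 = 4.677 mol
n(G) = 1400 / 273.90 = 5.111 mol
n(J) via (i) = (1/2)×4.677 = 2.339 mol
n(J) via (ii) = (3/2)×5.111 = 7.667 mol
total n(J) = 2.339 + 7.667 = 10.01 mol

10.0 mol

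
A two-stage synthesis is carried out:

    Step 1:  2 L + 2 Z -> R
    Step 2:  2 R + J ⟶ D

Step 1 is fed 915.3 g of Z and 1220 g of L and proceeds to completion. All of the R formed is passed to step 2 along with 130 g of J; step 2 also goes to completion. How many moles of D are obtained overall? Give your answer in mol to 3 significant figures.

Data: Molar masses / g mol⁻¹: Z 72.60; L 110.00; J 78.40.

Step 1:
n(Z) = 915.3 / 72.60 = 12.61 mol
n(L) = 1220 / 110.00 = 11.09 mol
n/ν for Z = 12.61/2 = 6.305
n/ν for L = 11.09/2 = 5.545
Smallest n/ν is L → limiting reagent.
n(R) produced = (1/2) × 11.09 = 5.545 mol
Step 2:
n(R) available = 5.545 mol
n(J) = 130.0 / 78.40 = 1.658 mol
n/ν for R = 5.545/2 = 2.773
n/ν for J = 1.658/1 = 1.658
Smallest n/ν is J → limiting reagent.
n(D) = (1/1) × 1.658 = 1.658 mol

1.66 mol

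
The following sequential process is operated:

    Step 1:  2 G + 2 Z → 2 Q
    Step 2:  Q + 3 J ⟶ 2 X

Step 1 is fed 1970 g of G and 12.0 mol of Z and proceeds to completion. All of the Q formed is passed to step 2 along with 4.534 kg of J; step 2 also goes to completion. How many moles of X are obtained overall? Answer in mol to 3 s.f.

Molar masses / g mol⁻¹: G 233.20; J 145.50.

16.9 mol

Step 1:
n(G) = 1970 / 233.20 = 8.448 mol
n(Z) = 12.00 mol
n/ν for G = 8.448/2 = 4.224
n/ν for Z = 12.00/2 = 6.000
Smallest n/ν is G → limiting reagent.
n(Q) produced = (2/2) × 8.448 = 8.448 mol
Step 2:
n(Q) available = 8.448 mol
n(J) = 4.534×1000 / 145.50 = 31.16 mol
n/ν for Q = 8.448/1 = 8.448
n/ν for J = 31.16/3 = 10.39
Smallest n/ν is Q → limiting reagent.
n(X) = (2/1) × 8.448 = 16.90 mol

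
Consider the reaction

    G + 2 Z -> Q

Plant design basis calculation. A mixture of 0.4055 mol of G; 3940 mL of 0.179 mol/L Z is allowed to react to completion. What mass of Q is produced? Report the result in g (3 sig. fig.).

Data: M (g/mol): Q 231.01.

n(G) = 0.4055 mol
n(Z) = 0.179 × 3940/1000 = 0.7053 mol
n/ν → G: 0.4055, Z: 0.3527; Z is limiting.
n(Q) = (1/2) × 0.7053 = 0.3527 mol
mass = 0.3527 × 231.01 = 81.48 g

81.5 g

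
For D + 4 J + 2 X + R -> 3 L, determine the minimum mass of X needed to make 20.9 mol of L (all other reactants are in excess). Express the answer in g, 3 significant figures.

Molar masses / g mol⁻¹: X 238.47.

n(L) = 20.90 mol
n(X) = (2/3) × 20.90 = 13.93 mol
mass = 13.93 × 238.47 = 3322 g

3320 g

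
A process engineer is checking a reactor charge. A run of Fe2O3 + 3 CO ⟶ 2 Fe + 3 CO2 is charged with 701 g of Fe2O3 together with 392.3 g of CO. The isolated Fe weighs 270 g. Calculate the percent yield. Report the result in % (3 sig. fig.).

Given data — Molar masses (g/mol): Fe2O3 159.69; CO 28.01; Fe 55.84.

n(Fe2O3) = 701.0 / 159.69 = 4.390 mol
n(CO) = 392.3 / 28.01 = 14.01 mol
n/ν for Fe2O3 = 4.390/1 = 4.390
n/ν for CO = 14.01/3 = 4.670
Smallest n/ν is Fe2O3 → limiting reagent.
theoretical n(Fe) = (2/1) × 4.390 = 8.780 mol → 490.3 g
% yield = 270 / 490.3 × 100 = 55.07 %

55.1 %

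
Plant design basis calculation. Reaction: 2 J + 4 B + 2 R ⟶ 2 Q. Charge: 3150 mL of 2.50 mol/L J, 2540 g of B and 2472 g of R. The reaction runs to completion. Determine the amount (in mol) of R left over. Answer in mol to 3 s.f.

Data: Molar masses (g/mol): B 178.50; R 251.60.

2.71 mol

n(J) = 2.50 × 3150/1000 = 7.875 mol
n(B) = 2540 / 178.50 = 14.23 mol
n(R) = 2472 / 251.60 = 9.825 mol
n/ν for J = 7.875/2 = 3.938
n/ν for B = 14.23/4 = 3.558
n/ν for R = 9.825/2 = 4.913
Smallest n/ν is B → limiting reagent.
R consumed = (2/4) × 14.23 = 7.115 mol
R remaining = 9.825 − 7.115 = 2.710 mol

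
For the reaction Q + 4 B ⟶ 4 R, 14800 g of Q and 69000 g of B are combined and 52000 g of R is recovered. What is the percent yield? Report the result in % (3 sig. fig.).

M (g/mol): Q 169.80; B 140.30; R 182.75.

81.6 %

n(Q) = 14800 / 169.80 = 87.16 mol
n(B) = 69000 / 140.30 = 491.8 mol
n/ν for Q = 87.16/1 = 87.16
n/ν for B = 491.8/4 = 123.0
Smallest n/ν is Q → limiting reagent.
theoretical n(R) = (4/1) × 87.16 = 348.6 mol → 63710 g
% yield = 52000 / 63710 × 100 = 81.62 %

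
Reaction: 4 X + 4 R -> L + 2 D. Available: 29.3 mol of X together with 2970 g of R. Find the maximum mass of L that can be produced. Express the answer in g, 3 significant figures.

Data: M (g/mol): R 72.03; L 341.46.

2500 g

n(X) = 29.30 mol
n(R) = 2970 / 72.03 = 41.23 mol
n/ν for X = 29.30/4 = 7.325
n/ν for R = 41.23/4 = 10.31
Smallest n/ν is X → limiting reagent.
n(L) = (1/4) × 29.30 = 7.325 mol
mass = 7.325 × 341.46 = 2501 g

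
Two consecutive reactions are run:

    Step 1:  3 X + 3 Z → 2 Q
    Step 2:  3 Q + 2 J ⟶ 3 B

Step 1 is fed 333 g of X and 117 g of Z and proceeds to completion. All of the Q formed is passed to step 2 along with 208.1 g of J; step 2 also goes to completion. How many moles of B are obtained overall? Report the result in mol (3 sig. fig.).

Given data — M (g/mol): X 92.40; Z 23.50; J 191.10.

1.63 mol

Step 1:
n(X) = 333.0 / 92.40 = 3.604 mol
n(Z) = 117.0 / 23.50 = 4.979 mol
n/ν for X = 3.604/3 = 1.201
n/ν for Z = 4.979/3 = 1.660
Smallest n/ν is X → limiting reagent.
n(Q) produced = (2/3) × 3.604 = 2.403 mol
Step 2:
n(Q) available = 2.403 mol
n(J) = 208.1 / 191.10 = 1.089 mol
n/ν for Q = 2.403/3 = 0.8010
n/ν for J = 1.089/2 = 0.5445
Smallest n/ν is J → limiting reagent.
n(B) = (3/2) × 1.089 = 1.634 mol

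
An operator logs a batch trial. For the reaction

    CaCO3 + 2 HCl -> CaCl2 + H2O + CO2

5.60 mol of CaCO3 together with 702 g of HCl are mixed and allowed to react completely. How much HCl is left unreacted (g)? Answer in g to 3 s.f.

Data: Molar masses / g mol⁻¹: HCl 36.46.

n(CaCO3) = 5.600 mol
n(HCl) = 702.0 / 36.46 = 19.25 mol
n/ν for CaCO3 = 5.600/1 = 5.600
n/ν for HCl = 19.25/2 = 9.625
Smallest n/ν is CaCO3 → limiting reagent.
HCl consumed = (2/1) × 5.600 = 11.20 mol
HCl remaining = 19.25 − 11.20 = 8.050 mol
mass = 8.050 × 36.46 = 293.5 g

294 g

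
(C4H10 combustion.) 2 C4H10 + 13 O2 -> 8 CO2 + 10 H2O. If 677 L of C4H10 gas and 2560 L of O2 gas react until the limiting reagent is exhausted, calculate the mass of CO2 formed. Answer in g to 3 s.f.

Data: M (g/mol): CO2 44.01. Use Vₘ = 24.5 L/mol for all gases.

n(C4H10) = 677.0 / 24.5 = 27.63 mol
n(O2) = 2560 / 24.5 = 104.5 mol
n/ν for C4H10 = 27.63/2 = 13.82
n/ν for O2 = 104.5/13 = 8.038
Smallest n/ν is O2 → limiting reagent.
n(CO2) = (8/13) × 104.5 = 64.31 mol
mass = 64.31 × 44.01 = 2830 g

2830 g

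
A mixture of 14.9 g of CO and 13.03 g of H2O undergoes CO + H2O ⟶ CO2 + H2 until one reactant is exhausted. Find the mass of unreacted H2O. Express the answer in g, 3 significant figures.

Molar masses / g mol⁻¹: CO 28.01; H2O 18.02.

n(CO) = 14.90 / 28.01 = 0.5320 mol
n(H2O) = 13.03 / 18.02 = 0.7231 mol
n/ν → CO: 0.5320, H2O: 0.7231; CO is limiting.
H2O consumed = (1/1) × 0.5320 = 0.5320 mol
H2O remaining = 0.7231 − 0.5320 = 0.1911 mol
mass = 0.1911 × 18.02 = 3.444 g

3.44 g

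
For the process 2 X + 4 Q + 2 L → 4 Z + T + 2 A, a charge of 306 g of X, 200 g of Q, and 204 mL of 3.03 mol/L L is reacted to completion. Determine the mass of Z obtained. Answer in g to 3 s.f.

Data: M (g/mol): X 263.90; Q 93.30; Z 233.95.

289 g

n(X) = 306.0 / 263.90 = 1.160 mol
n(Q) = 200.0 / 93.30 = 2.144 mol
n(L) = 3.03 × 204.0/1000 = 0.6181 mol
n/ν for X = 1.160/2 = 0.5800
n/ν for Q = 2.144/4 = 0.5360
n/ν for L = 0.6181/2 = 0.3091
Smallest n/ν is L → limiting reagent.
n(Z) = (4/2) × 0.6181 = 1.236 mol
mass = 1.236 × 233.95 = 289.2 g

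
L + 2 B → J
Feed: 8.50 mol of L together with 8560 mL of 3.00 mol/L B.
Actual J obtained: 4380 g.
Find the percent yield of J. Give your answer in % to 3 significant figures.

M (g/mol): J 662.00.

n(L) = 8.500 mol
n(B) = 3.00 × 8560/1000 = 25.68 mol
n/ν for L = 8.500/1 = 8.500
n/ν for B = 25.68/2 = 12.84
Smallest n/ν is L → limiting reagent.
theoretical n(J) = (1/1) × 8.500 = 8.500 mol → 5627 g
% yield = 4380 / 5627 × 100 = 77.84 %

77.8 %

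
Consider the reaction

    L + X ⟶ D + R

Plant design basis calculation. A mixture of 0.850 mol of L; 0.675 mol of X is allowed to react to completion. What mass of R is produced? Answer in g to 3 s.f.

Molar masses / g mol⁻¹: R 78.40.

52.9 g

n(L) = 0.8500 mol
n(X) = 0.6750 mol
n/ν for L = 0.8500/1 = 0.8500
n/ν for X = 0.6750/1 = 0.6750
Smallest n/ν is X → limiting reagent.
n(R) = (1/1) × 0.6750 = 0.6750 mol
mass = 0.6750 × 78.40 = 52.92 g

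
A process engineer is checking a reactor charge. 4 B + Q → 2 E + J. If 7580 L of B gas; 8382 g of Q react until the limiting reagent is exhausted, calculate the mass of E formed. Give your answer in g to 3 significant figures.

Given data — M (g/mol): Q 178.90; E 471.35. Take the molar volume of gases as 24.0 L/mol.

44200 g

n(B) = 7580 / 24.0 = 315.8 mol
n(Q) = 8382 / 178.90 = 46.85 mol
n/ν for B = 315.8/4 = 78.95
n/ν for Q = 46.85/1 = 46.85
Smallest n/ν is Q → limiting reagent.
n(E) = (2/1) × 46.85 = 93.70 mol
mass = 93.70 × 471.35 = 44170 g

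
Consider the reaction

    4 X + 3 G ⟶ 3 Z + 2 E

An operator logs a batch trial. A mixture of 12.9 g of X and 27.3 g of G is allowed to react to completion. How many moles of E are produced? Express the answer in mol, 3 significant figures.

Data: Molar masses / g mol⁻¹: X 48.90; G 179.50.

n(X) = 12.90 / 48.90 = 0.2638 mol
n(G) = 27.30 / 179.50 = 0.1521 mol
n/ν → X: 0.06595, G: 0.05070; G is limiting.
n(E) = (2/3) × 0.1521 = 0.1014 mol

0.101 mol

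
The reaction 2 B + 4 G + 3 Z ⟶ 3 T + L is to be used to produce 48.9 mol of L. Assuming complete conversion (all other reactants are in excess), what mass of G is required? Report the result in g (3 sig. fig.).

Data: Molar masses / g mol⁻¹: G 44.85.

8770 g

n(L) = 48.90 mol
n(G) = (4/1) × 48.90 = 195.6 mol
mass = 195.6 × 44.85 = 8773 g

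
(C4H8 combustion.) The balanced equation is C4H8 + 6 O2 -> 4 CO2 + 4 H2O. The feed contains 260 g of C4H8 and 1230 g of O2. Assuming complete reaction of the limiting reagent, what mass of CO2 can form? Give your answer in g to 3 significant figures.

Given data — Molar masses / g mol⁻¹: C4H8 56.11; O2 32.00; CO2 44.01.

n(C4H8) = 260.0 / 56.11 = 4.634 mol
n(O2) = 1230 / 32.00 = 38.44 mol
n/ν for C4H8 = 4.634/1 = 4.634
n/ν for O2 = 38.44/6 = 6.407
Smallest n/ν is C4H8 → limiting reagent.
n(CO2) = (4/1) × 4.634 = 18.54 mol
mass = 18.54 × 44.01 = 815.9 g

816 g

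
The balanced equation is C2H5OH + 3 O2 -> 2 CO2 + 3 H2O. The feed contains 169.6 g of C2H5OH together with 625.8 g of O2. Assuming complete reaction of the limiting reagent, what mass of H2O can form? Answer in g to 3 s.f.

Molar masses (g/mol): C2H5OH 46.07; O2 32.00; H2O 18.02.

n(C2H5OH) = 169.6 / 46.07 = 3.681 mol
n(O2) = 625.8 / 32.00 = 19.56 mol
n/ν for C2H5OH = 3.681/1 = 3.681
n/ν for O2 = 19.56/3 = 6.520
Smallest n/ν is C2H5OH → limiting reagent.
n(H2O) = (3/1) × 3.681 = 11.04 mol
mass = 11.04 × 18.02 = 198.9 g

199 g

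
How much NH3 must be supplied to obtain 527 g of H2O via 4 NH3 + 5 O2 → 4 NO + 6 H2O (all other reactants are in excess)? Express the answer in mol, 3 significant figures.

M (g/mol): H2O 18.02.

n(H2O) = 527 / 18.02 = 29.25 mol
n(NH3) = (4/6) × 29.25 = 19.50 mol

19.5 mol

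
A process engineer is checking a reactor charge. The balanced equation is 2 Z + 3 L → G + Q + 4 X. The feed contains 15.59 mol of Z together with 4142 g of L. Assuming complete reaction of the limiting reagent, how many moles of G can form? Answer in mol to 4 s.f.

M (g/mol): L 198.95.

6.940 mol

n(Z) = 15.59 mol
n(L) = 4142 / 198.95 = 20.82 mol
n/ν for Z = 15.59/2 = 7.795
n/ν for L = 20.82/3 = 6.940
Smallest n/ν is L → limiting reagent.
n(G) = (1/3) × 20.82 = 6.940 mol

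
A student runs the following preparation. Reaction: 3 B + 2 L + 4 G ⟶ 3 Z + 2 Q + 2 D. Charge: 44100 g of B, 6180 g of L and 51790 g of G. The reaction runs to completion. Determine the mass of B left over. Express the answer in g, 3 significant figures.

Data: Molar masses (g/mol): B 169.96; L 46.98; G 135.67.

10600 g

n(B) = 44100 / 169.96 = 259.5 mol
n(L) = 6180 / 46.98 = 131.5 mol
n(G) = 51790 / 135.67 = 381.7 mol
n/ν for B = 259.5/3 = 86.50
n/ν for L = 131.5/2 = 65.75
n/ν for G = 381.7/4 = 95.43
Smallest n/ν is L → limiting reagent.
B consumed = (3/2) × 131.5 = 197.3 mol
B remaining = 259.5 − 197.3 = 62.20 mol
mass = 62.20 × 169.96 = 10570 g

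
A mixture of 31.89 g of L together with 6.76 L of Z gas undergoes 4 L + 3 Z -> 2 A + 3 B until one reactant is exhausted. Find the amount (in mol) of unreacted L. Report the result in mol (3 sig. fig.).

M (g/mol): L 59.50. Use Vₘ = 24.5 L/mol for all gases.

0.168 mol

n(L) = 31.89 / 59.50 = 0.5360 mol
n(Z) = 6.760 / 24.5 = 0.2759 mol
n/ν → L: 0.1340, Z: 0.09197; Z is limiting.
L consumed = (4/3) × 0.2759 = 0.3679 mol
L remaining = 0.5360 − 0.3679 = 0.1681 mol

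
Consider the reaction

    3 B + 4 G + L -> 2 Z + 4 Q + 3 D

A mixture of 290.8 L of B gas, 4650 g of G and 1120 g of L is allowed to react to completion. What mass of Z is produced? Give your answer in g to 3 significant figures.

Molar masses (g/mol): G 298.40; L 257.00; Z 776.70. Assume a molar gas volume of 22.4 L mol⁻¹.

n(B) = 290.8 / 22.4 = 12.98 mol
n(G) = 4650 / 298.40 = 15.58 mol
n(L) = 1120 / 257.00 = 4.358 mol
n/ν for B = 12.98/3 = 4.327
n/ν for G = 15.58/4 = 3.895
n/ν for L = 4.358/1 = 4.358
Smallest n/ν is G → limiting reagent.
n(Z) = (2/4) × 15.58 = 7.790 mol
mass = 7.790 × 776.70 = 6050 g

6050 g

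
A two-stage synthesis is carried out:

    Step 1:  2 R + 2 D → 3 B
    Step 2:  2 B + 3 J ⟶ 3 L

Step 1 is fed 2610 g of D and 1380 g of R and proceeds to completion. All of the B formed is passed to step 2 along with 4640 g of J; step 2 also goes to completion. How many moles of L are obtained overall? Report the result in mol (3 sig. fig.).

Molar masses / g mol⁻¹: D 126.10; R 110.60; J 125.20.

28.1 mol

Step 1:
n(D) = 2610 / 126.10 = 20.70 mol
n(R) = 1380 / 110.60 = 12.48 mol
n/ν for D = 20.70/2 = 10.35
n/ν for R = 12.48/2 = 6.240
Smallest n/ν is R → limiting reagent.
n(B) produced = (3/2) × 12.48 = 18.72 mol
Step 2:
n(B) available = 18.72 mol
n(J) = 4640 / 125.20 = 37.06 mol
n/ν for B = 18.72/2 = 9.360
n/ν for J = 37.06/3 = 12.35
Smallest n/ν is B → limiting reagent.
n(L) = (3/2) × 18.72 = 28.08 mol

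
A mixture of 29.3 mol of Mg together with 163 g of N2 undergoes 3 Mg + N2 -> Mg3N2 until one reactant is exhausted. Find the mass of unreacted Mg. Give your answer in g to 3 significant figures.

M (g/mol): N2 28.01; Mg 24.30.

288 g

n(Mg) = 29.30 mol
n(N2) = 163.0 / 28.01 = 5.819 mol
n/ν → Mg: 9.767, N2: 5.819; N2 is limiting.
Mg consumed = (3/1) × 5.819 = 17.46 mol
Mg remaining = 29.30 − 17.46 = 11.84 mol
mass = 11.84 × 24.30 = 287.7 g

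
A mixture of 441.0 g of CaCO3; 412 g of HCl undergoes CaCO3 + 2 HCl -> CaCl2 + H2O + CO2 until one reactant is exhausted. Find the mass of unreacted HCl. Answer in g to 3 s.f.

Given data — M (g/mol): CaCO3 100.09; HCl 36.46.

n(CaCO3) = 441.0 / 100.09 = 4.406 mol
n(HCl) = 412.0 / 36.46 = 11.30 mol
n/ν for CaCO3 = 4.406/1 = 4.406
n/ν for HCl = 11.30/2 = 5.650
Smallest n/ν is CaCO3 → limiting reagent.
HCl consumed = (2/1) × 4.406 = 8.812 mol
HCl remaining = 11.30 − 8.812 = 2.488 mol
mass = 2.488 × 36.46 = 90.71 g

90.7 g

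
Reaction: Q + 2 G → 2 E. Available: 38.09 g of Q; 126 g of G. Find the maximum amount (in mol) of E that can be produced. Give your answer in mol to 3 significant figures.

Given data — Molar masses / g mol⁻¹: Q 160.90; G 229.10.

0.473 mol

n(Q) = 38.09 / 160.90 = 0.2367 mol
n(G) = 126.0 / 229.10 = 0.5500 mol
n/ν for Q = 0.2367/1 = 0.2367
n/ν for G = 0.5500/2 = 0.2750
Smallest n/ν is Q → limiting reagent.
n(E) = (2/1) × 0.2367 = 0.4734 mol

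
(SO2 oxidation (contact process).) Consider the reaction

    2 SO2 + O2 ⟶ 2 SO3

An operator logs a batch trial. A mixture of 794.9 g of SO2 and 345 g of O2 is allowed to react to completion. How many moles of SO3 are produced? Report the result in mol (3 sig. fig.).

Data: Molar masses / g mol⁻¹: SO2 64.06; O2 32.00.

12.4 mol

n(SO2) = 794.9 / 64.06 = 12.41 mol
n(O2) = 345.0 / 32.00 = 10.78 mol
n/ν for SO2 = 12.41/2 = 6.205
n/ν for O2 = 10.78/1 = 10.78
Smallest n/ν is SO2 → limiting reagent.
n(SO3) = (2/2) × 12.41 = 12.41 mol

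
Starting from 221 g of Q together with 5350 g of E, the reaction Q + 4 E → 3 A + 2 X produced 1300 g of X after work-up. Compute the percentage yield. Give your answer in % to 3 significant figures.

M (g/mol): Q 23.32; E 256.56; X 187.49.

n(Q) = 221.0 / 23.32 = 9.477 mol
n(E) = 5350 / 256.56 = 20.85 mol
n/ν for Q = 9.477/1 = 9.477
n/ν for E = 20.85/4 = 5.213
Smallest n/ν is E → limiting reagent.
theoretical n(X) = (2/4) × 20.85 = 10.43 mol → 1956 g
% yield = 1300 / 1956 × 100 = 66.46 %

66.5 %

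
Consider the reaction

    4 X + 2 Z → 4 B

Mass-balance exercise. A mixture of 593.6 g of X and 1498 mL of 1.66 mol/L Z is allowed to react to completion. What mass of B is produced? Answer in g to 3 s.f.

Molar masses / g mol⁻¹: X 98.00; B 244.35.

1220 g

n(X) = 593.6 / 98.00 = 6.057 mol
n(Z) = 1.66 × 1498/1000 = 2.487 mol
n/ν for X = 6.057/4 = 1.514
n/ν for Z = 2.487/2 = 1.244
Smallest n/ν is Z → limiting reagent.
n(B) = (4/2) × 2.487 = 4.974 mol
mass = 4.974 × 244.35 = 1215 g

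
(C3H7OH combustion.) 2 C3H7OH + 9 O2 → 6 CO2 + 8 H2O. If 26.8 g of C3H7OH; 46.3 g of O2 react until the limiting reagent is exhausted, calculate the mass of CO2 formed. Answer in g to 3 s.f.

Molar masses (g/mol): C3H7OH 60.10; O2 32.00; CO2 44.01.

42.5 g

n(C3H7OH) = 26.80 / 60.10 = 0.4459 mol
n(O2) = 46.30 / 32.00 = 1.447 mol
n/ν → C3H7OH: 0.2230, O2: 0.1608; O2 is limiting.
n(CO2) = (6/9) × 1.447 = 0.9647 mol
mass = 0.9647 × 44.01 = 42.46 g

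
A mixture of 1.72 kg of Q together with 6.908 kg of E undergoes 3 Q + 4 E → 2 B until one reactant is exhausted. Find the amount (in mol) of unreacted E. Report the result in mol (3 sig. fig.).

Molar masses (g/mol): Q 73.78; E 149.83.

n(Q) = 1.720×1000 / 73.78 = 23.31 mol
n(E) = 6.908×1000 / 149.83 = 46.11 mol
n/ν for Q = 23.31/3 = 7.770
n/ν for E = 46.11/4 = 11.53
Smallest n/ν is Q → limiting reagent.
E consumed = (4/3) × 23.31 = 31.08 mol
E remaining = 46.11 − 31.08 = 15.03 mol

15.0 mol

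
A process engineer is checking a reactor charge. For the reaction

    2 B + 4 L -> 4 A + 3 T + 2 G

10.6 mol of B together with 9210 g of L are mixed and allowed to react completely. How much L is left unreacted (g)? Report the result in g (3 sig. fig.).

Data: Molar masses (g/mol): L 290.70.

3050 g

n(B) = 10.60 mol
n(L) = 9210 / 290.70 = 31.68 mol
n/ν → B: 5.300, L: 7.920; B is limiting.
L consumed = (4/2) × 10.60 = 21.20 mol
L remaining = 31.68 − 21.20 = 10.48 mol
mass = 10.48 × 290.70 = 3047 g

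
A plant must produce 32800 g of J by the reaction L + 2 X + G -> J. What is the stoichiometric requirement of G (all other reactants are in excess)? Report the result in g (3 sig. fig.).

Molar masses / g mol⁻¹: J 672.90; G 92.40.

n(J) = 32800 / 672.90 = 48.74 mol
n(G) = (1/1) × 48.74 = 48.74 mol
mass = 48.74 × 92.40 = 4504 g

4500 g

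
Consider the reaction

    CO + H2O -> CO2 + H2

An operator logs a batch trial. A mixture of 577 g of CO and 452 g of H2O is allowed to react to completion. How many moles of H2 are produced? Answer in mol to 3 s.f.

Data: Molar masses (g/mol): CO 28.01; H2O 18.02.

20.6 mol

n(CO) = 577.0 / 28.01 = 20.60 mol
n(H2O) = 452.0 / 18.02 = 25.08 mol
n/ν for CO = 20.60/1 = 20.60
n/ν for H2O = 25.08/1 = 25.08
Smallest n/ν is CO → limiting reagent.
n(H2) = (1/1) × 20.60 = 20.60 mol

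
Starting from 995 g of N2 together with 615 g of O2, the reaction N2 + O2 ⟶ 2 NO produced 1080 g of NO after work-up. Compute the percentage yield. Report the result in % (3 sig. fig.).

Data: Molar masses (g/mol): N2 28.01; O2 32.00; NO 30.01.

93.6 %

n(N2) = 995.0 / 28.01 = 35.52 mol
n(O2) = 615.0 / 32.00 = 19.22 mol
n/ν for N2 = 35.52/1 = 35.52
n/ν for O2 = 19.22/1 = 19.22
Smallest n/ν is O2 → limiting reagent.
theoretical n(NO) = (2/1) × 19.22 = 38.44 mol → 1154 g
% yield = 1080 / 1154 × 100 = 93.59 %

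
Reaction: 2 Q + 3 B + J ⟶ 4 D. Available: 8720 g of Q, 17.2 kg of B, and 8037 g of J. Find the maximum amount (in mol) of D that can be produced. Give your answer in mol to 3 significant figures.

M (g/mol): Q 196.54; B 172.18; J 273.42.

n(Q) = 8720 / 196.54 = 44.37 mol
n(B) = 17.20×1000 / 172.18 = 99.90 mol
n(J) = 8037 / 273.42 = 29.39 mol
n/ν for Q = 44.37/2 = 22.19
n/ν for B = 99.90/3 = 33.30
n/ν for J = 29.39/1 = 29.39
Smallest n/ν is Q → limiting reagent.
n(D) = (4/2) × 44.37 = 88.74 mol

88.7 mol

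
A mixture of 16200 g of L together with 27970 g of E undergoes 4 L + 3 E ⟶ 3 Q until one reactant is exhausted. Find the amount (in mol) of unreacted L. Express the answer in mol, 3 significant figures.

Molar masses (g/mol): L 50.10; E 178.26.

n(L) = 16200 / 50.10 = 323.4 mol
n(E) = 27970 / 178.26 = 156.9 mol
n/ν → L: 80.85, E: 52.30; E is limiting.
L consumed = (4/3) × 156.9 = 209.2 mol
L remaining = 323.4 − 209.2 = 114.2 mol

114 mol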